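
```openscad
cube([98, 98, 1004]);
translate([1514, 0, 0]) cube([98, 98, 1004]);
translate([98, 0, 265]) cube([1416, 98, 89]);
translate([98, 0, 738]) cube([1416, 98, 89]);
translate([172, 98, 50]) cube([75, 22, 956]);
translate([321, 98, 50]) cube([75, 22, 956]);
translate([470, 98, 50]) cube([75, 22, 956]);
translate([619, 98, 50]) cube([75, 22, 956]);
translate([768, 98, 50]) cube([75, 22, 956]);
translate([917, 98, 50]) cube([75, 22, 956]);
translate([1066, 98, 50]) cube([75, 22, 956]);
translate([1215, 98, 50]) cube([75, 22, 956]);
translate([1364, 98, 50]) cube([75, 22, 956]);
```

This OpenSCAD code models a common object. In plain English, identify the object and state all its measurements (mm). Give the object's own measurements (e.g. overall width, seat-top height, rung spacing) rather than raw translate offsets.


A fence section. Two 98×98 mm posts, 1004 mm tall, stand on the floor with a clear span of 1416 mm between their inner faces. Two horizontal rails of 98×89 mm section span the gap between the posts with their undersides at z = 265 mm and z = 738 mm, flush with the posts' −y face. 9 pickets, each 75 mm wide, 22 mm thick and 956 mm tall, are fixed to the +y face of the rails with their bottoms at z = 50 mm, spaced across the span with a 74 mm gap after the −x post and between neighbouring pickets, with 75 mm left before the +x post.


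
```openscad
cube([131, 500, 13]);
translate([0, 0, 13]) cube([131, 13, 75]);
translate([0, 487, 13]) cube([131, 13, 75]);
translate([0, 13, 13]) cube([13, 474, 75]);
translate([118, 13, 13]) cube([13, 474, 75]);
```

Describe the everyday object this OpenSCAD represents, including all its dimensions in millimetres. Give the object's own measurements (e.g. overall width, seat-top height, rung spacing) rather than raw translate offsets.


An open-topped rectangular box: outside dimensions 131×500×88 mm, with a uniform wall and base thickness of 13 mm. The base is a full 131×500 slab on the floor; four walls sit on top of the base. The front and back walls (the −y and +y sides) span the full width; the two side walls fit between them.


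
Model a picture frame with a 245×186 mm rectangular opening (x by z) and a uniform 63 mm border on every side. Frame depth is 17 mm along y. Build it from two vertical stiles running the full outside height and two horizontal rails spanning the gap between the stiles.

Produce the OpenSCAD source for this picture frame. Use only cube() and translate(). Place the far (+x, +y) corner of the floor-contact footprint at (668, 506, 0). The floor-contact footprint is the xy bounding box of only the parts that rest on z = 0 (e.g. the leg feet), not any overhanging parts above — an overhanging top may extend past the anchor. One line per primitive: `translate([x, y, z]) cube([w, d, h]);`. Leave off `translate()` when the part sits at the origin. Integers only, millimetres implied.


translate([297, 489, 0]) cube([63, 17, 312]);
translate([605, 489, 0]) cube([63, 17, 312]);
translate([360, 489, 0]) cube([245, 17, 63]);
translate([360, 489, 249]) cube([245, 17, 63]);


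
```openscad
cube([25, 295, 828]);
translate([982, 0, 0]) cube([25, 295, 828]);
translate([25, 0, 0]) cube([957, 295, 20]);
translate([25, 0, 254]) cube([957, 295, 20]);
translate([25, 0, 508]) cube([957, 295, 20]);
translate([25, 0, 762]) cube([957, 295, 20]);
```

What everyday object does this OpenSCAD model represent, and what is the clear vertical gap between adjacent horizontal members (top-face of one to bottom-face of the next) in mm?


A bookshelf. The clear shelf gap is 234 mm.

Two tall side panels with 4 horizontal boards between them — a bookshelf. The first two shelf undersides are at z = 0 and z = 254; with shelf thickness 20, the clear gap is 254 − 0 − 20 = 234 mm.


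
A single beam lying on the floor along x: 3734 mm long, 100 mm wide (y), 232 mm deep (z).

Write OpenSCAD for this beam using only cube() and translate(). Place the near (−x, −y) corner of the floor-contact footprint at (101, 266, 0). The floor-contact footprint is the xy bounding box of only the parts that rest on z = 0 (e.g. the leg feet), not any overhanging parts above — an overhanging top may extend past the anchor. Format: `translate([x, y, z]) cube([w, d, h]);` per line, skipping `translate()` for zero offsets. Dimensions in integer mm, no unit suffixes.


translate([101, 266, 0]) cube([3734, 100, 232]);


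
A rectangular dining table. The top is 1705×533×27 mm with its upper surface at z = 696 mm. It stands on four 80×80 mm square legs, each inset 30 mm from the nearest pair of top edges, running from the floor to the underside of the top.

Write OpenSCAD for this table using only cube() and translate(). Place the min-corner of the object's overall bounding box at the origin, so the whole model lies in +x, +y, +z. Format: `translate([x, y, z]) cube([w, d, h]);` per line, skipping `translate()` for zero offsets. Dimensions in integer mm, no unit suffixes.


translate([0, 0, 669]) cube([1705, 533, 27]);
translate([30, 30, 0]) cube([80, 80, 669]);
translate([1595, 30, 0]) cube([80, 80, 669]);
translate([30, 423, 0]) cube([80, 80, 669]);
translate([1595, 423, 0]) cube([80, 80, 669]);


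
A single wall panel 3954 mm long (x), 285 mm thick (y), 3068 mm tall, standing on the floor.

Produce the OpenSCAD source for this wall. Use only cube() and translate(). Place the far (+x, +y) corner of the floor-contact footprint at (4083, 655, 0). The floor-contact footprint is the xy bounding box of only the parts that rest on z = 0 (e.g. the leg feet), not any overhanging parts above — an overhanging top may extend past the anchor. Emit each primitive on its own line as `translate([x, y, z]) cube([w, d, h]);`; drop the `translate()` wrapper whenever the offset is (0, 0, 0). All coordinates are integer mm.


translate([129, 370, 0]) cube([3954, 285, 3068]);


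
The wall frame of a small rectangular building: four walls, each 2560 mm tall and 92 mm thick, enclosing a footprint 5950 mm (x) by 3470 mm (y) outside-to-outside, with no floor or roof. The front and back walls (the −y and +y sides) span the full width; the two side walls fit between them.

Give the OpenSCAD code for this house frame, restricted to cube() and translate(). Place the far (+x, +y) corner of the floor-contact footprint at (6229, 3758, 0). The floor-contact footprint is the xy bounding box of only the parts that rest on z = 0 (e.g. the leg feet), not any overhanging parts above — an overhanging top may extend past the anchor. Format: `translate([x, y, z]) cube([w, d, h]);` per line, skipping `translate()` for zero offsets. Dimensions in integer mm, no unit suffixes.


translate([279, 288, 0]) cube([5950, 92, 2560]);
translate([279, 3666, 0]) cube([5950, 92, 2560]);
translate([279, 380, 0]) cube([92, 3286, 2560]);
translate([6137, 380, 0]) cube([92, 3286, 2560]);


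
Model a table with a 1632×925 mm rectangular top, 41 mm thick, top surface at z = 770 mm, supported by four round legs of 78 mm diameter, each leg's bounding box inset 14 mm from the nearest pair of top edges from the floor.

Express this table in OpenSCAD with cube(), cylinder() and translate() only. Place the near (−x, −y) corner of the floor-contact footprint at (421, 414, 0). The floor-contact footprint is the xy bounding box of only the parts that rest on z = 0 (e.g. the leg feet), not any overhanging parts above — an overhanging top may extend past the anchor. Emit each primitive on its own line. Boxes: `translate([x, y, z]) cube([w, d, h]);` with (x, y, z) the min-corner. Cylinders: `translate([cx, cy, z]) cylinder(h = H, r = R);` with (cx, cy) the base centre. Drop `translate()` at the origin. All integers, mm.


// leg_h = 770 - 41 = 729
translate([407, 400, 729]) cube([1632, 925, 41]);
translate([460, 453, 0]) cylinder(h = 729, r = 39);
translate([1986, 453, 0]) cylinder(h = 729, r = 39);
translate([460, 1272, 0]) cylinder(h = 729, r = 39);
translate([1986, 1272, 0]) cylinder(h = 729, r = 39);


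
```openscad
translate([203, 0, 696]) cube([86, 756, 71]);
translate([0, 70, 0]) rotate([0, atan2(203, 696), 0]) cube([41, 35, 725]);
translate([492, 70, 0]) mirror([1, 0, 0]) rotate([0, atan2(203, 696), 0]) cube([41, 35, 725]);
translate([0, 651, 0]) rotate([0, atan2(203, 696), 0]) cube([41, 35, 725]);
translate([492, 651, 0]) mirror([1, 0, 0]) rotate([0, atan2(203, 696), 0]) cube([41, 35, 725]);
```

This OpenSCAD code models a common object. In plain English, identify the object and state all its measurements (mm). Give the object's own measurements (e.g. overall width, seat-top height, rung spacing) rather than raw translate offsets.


A sawhorse. A 86×756×71 mm beam (x, y, z) sits on two A-frame leg pairs. Each pair is two raked legs of 41×35 mm section (35 mm along y) splaying symmetrically in x. Each leg rises 696 mm vertically over 203 mm of horizontal reach and is 725 mm long along its own axis. Every leg's outer bottom edge rests on the floor and its outer top edge meets a bottom edge of the beam — the left legs (tilting toward +x) meet the beam's −x bottom edge, the right legs (their mirror images, tilting toward −x) meet its +x bottom edge — so the leg tops tuck under the beam, the beam's underside is 696 mm above the floor, and the feet are 492 mm apart outside-to-outside with the beam centred between them. The two leg pairs are set in 70 mm from either end of the beam.


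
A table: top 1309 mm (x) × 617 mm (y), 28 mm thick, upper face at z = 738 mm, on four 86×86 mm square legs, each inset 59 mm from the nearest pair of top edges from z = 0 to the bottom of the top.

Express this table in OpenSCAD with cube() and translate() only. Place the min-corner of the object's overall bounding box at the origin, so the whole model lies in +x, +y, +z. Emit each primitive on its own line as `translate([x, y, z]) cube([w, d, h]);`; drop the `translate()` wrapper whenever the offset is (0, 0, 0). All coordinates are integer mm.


translate([0, 0, 710]) cube([1309, 617, 28]);
translate([59, 59, 0]) cube([86, 86, 710]);
translate([1164, 59, 0]) cube([86, 86, 710]);
translate([59, 472, 0]) cube([86, 86, 710]);
translate([1164, 472, 0]) cube([86, 86, 710]);


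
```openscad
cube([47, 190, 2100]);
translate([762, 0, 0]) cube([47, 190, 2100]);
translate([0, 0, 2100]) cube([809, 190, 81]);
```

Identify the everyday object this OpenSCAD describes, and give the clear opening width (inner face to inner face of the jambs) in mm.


A door frame. The clear opening width is 715 mm.

Two 2100 mm tall posts with a header on top — a door frame. The left jamb is 47 mm wide at x = 0; the right jamb starts at x = 762. The clear opening is 762 − 47 = 715 mm.


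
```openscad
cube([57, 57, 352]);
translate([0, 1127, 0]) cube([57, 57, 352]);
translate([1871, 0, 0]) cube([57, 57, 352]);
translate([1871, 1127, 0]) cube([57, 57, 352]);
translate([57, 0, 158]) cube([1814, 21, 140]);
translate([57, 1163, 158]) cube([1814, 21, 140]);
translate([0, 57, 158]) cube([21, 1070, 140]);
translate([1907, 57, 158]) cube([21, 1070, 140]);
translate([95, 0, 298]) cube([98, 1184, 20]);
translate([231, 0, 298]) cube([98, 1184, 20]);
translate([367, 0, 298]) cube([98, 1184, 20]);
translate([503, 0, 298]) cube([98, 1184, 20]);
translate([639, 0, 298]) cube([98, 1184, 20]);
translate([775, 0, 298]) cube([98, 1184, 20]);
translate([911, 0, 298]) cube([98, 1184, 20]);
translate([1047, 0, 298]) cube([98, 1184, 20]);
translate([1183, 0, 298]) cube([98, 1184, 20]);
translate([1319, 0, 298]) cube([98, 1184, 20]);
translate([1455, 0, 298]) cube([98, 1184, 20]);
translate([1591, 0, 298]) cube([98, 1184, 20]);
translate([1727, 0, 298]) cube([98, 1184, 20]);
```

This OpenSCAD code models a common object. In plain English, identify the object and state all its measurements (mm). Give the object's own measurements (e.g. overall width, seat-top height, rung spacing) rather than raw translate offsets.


A bed frame 1928 mm long (x) by 1184 mm wide (y). Four 57×57 mm corner posts, 352 mm tall, at the corners of the footprint. Four rails of 21 mm thickness and 140 mm height run between adjacent posts with their undersides at z = 158 mm, their outer faces flush with the outside of the frame (the two x-running rails run between the posts' inner faces; the two y-running rails run between the posts' inner faces). 13 slats, each 98 mm wide (x) and 20 mm thick, lie across the top of the two x-running rails, running the full 1184 mm width of the frame in y; along x they sit between the end posts with a 38 mm gap after the −x posts and between neighbouring slats, leaving 46 mm before the +x posts.


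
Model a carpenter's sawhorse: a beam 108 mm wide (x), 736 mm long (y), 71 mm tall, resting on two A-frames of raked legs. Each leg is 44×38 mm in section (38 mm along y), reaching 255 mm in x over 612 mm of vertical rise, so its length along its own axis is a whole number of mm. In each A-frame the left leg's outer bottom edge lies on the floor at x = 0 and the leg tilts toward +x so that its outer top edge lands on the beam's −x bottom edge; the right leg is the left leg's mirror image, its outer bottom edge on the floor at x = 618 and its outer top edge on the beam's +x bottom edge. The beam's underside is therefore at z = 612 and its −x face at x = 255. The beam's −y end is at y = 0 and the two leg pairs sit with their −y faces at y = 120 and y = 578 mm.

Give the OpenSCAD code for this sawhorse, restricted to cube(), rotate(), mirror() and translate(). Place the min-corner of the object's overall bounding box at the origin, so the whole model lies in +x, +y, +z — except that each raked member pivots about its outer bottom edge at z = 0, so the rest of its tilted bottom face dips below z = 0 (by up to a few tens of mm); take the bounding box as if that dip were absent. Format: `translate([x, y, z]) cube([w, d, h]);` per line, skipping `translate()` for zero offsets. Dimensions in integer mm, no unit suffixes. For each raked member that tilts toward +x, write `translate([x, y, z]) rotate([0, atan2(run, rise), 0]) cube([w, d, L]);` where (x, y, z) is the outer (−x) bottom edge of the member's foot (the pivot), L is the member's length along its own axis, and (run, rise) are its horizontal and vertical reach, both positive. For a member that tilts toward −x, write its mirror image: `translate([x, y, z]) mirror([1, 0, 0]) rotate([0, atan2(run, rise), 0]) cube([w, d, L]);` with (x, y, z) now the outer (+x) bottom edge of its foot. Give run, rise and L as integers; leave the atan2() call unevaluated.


translate([255, 0, 612]) cube([108, 736, 71]);
translate([0, 120, 0]) rotate([0, atan2(255, 612), 0]) cube([44, 38, 663]);
translate([618, 120, 0]) mirror([1, 0, 0]) rotate([0, atan2(255, 612), 0]) cube([44, 38, 663]);
translate([0, 578, 0]) rotate([0, atan2(255, 612), 0]) cube([44, 38, 663]);
translate([618, 578, 0]) mirror([1, 0, 0]) rotate([0, atan2(255, 612), 0]) cube([44, 38, 663]);


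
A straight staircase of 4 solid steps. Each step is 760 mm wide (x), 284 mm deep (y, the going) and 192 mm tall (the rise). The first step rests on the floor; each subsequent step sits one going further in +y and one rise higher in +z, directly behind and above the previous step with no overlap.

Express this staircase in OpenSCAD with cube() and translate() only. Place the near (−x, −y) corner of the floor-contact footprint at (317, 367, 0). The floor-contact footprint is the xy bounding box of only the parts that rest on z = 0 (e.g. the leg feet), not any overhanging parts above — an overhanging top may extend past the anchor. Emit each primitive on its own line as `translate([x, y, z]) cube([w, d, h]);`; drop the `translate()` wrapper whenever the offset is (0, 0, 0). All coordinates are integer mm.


translate([317, 367, 0]) cube([760, 284, 192]);
translate([317, 651, 192]) cube([760, 284, 192]);
translate([317, 935, 384]) cube([760, 284, 192]);
translate([317, 1219, 576]) cube([760, 284, 192]);


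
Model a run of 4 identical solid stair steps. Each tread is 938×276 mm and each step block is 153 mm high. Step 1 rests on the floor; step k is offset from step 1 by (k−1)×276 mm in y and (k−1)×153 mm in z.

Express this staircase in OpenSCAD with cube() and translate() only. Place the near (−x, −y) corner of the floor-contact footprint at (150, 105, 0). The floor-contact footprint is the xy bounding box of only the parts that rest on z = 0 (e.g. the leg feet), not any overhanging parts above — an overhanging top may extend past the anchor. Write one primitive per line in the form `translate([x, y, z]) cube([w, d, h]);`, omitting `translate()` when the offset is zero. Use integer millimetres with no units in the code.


translate([150, 105, 0]) cube([938, 276, 153]);
translate([150, 381, 153]) cube([938, 276, 153]);
translate([150, 657, 306]) cube([938, 276, 153]);
translate([150, 933, 459]) cube([938, 276, 153]);


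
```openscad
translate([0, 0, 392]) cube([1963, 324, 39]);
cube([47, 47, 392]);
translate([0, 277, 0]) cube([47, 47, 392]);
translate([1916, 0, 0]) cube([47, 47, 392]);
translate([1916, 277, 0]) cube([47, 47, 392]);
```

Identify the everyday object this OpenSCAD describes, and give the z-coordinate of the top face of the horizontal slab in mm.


A bench. The seat-top height is 431 mm.

A long slab on four corner posts — a bench. The slab sits at z = 392 with thickness 39, so the top is 392 + 39 = 431 mm.


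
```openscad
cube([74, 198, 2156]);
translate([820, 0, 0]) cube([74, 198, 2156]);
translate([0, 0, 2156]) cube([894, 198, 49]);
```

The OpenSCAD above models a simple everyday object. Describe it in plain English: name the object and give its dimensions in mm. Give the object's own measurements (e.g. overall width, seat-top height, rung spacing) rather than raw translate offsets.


A door frame. The clear opening is 746 mm wide and 2156 mm high. Two 74 mm wide jambs, 198 mm deep, stand either side of the opening from the floor to the top of the opening. A 49 mm thick head sits across the top of both jambs, spanning the full outside width of the frame.


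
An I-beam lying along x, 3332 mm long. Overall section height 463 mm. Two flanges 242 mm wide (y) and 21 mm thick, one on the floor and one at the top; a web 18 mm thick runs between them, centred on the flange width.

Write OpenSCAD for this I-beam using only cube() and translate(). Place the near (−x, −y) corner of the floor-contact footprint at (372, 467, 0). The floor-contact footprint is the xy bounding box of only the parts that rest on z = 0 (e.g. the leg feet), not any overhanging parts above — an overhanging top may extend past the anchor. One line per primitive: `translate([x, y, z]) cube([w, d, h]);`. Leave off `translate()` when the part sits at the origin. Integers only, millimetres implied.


translate([372, 467, 0]) cube([3332, 242, 21]);
translate([372, 579, 21]) cube([3332, 18, 421]);
translate([372, 467, 442]) cube([3332, 242, 21]);


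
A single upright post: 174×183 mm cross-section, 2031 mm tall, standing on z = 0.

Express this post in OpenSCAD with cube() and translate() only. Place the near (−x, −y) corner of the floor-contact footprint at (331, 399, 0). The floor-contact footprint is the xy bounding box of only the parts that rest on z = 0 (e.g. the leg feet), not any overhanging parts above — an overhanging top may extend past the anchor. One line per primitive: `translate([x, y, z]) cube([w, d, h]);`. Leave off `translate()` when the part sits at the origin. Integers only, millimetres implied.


translate([331, 399, 0]) cube([174, 183, 2031]);


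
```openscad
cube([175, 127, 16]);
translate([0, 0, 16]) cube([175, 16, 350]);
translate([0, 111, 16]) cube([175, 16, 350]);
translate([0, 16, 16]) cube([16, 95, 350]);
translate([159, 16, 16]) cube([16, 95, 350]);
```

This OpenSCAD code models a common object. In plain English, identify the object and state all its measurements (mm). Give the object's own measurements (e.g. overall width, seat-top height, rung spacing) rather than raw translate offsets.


An open-topped rectangular box: outside dimensions 175×127×366 mm, with a uniform wall and base thickness of 16 mm. The base is a full 175×127 slab on the floor; four walls sit on top of the base. The front and back walls (the −y and +y sides) span the full width; the two side walls fit between them.


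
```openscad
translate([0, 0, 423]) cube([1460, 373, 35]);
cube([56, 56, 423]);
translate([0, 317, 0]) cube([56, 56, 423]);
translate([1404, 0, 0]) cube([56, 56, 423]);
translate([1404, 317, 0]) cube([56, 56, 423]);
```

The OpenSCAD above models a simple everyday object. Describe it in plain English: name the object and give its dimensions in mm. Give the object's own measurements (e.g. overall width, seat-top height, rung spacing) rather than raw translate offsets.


A long wooden bench with a 1460 mm (x) × 373 mm (y) seat, 35 mm thick, its top surface 458 mm above the floor. Four 56 mm square legs at the seat corners, flush with the edges, run from z = 0 to the seat underside.


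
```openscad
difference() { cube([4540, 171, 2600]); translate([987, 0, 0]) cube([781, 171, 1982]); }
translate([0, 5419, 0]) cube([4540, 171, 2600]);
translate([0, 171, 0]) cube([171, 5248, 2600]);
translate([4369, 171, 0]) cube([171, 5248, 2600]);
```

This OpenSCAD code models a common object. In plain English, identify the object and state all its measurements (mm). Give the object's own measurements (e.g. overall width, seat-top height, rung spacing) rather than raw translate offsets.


A single room: four walls, each 2600 mm tall and 171 mm thick, enclosing an outside footprint 4540×5590 mm (x × y), no floor or roof. The front and back walls (−y and +y sides) run the full x-width; the side walls fit between their inner faces. A door opening 781 mm wide and 1982 mm tall is cut through the front wall from the floor up, its −x edge 987 mm from the wall's −x end.


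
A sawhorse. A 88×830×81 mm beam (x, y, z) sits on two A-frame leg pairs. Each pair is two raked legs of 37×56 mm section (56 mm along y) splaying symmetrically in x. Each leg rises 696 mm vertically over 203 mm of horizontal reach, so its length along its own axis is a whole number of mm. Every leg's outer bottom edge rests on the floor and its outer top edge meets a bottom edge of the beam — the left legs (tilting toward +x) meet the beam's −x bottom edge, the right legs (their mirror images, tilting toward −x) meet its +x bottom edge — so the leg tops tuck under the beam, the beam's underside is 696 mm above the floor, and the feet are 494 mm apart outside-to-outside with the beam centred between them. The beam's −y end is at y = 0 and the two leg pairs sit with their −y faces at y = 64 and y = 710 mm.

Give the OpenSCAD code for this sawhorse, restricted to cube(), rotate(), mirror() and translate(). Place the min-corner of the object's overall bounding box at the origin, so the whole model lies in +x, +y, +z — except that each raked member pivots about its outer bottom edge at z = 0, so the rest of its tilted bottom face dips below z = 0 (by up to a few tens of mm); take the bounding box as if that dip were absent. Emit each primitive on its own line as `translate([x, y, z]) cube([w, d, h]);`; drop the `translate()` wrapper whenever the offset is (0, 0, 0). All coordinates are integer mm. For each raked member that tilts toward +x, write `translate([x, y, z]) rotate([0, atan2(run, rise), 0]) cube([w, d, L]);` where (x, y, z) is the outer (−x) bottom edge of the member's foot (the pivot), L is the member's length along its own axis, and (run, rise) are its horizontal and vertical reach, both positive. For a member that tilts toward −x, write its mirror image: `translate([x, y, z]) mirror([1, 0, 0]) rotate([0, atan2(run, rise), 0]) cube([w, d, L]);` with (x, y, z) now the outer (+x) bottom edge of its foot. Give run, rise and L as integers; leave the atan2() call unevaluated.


// leg length = √(203² + 696²) = 725
// right-leg outer foot x = 2·203 + 88 = 494
// beam min-corner = (203, 0, 696)
translate([203, 0, 696]) cube([88, 830, 81]);
translate([0, 64, 0]) rotate([0, atan2(203, 696), 0]) cube([37, 56, 725]);
translate([494, 64, 0]) mirror([1, 0, 0]) rotate([0, atan2(203, 696), 0]) cube([37, 56, 725]);
translate([0, 710, 0]) rotate([0, atan2(203, 696), 0]) cube([37, 56, 725]);
translate([494, 710, 0]) mirror([1, 0, 0]) rotate([0, atan2(203, 696), 0]) cube([37, 56, 725]);


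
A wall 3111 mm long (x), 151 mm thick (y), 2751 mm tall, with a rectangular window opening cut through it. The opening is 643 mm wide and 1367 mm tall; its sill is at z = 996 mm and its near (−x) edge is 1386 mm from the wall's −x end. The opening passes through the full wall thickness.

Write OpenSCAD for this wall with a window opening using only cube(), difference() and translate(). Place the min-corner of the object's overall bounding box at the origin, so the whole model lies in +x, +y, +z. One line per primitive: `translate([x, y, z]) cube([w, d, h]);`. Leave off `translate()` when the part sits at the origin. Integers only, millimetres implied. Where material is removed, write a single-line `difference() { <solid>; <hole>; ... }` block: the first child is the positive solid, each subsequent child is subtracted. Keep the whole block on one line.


difference() { cube([3111, 151, 2751]); translate([1386, 0, 996]) cube([643, 151, 1367]); }


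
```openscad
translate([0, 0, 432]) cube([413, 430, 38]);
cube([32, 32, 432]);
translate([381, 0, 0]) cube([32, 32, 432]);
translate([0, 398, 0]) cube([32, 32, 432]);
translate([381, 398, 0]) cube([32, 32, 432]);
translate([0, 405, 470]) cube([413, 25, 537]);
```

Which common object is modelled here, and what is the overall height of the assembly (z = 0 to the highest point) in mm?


A chair. The overall height is 1007 mm.

A slab on four corner posts with a tall panel at the back — a chair. The seat slab sits at z = 432 with thickness 38, and the 537 mm backrest starts at the seat top, so the overall height is 432 + 38 + 537 = 1007 mm.


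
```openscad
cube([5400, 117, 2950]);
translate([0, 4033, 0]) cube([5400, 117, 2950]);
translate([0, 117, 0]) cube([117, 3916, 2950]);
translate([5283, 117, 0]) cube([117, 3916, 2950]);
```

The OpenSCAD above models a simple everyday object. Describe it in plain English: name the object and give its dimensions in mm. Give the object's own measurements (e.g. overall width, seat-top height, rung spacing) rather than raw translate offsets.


The wall frame of a small rectangular building: four walls, each 2950 mm tall and 117 mm thick, enclosing a footprint 5400 mm (x) by 4150 mm (y) outside-to-outside, with no floor or roof. The front and back walls (the −y and +y sides) span the full width; the two side walls fit between them.


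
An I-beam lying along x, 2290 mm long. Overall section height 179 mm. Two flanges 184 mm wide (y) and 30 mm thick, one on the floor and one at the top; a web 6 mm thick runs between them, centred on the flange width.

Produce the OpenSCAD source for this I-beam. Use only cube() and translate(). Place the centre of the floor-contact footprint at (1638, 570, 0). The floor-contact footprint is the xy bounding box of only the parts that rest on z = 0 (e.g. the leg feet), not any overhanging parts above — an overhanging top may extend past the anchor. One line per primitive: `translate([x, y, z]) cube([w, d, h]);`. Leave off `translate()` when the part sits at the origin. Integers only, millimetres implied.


translate([493, 478, 0]) cube([2290, 184, 30]);
translate([493, 567, 30]) cube([2290, 6, 119]);
translate([493, 478, 149]) cube([2290, 184, 30]);


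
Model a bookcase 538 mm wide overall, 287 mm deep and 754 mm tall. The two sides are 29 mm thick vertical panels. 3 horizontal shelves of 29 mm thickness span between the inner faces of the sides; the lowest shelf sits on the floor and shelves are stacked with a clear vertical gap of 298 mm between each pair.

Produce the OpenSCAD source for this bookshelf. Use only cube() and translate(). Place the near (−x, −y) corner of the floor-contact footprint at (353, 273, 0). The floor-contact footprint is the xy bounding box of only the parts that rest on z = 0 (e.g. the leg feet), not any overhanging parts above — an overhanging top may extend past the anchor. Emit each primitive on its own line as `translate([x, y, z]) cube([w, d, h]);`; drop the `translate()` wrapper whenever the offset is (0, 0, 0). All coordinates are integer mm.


translate([353, 273, 0]) cube([29, 287, 754]);
translate([862, 273, 0]) cube([29, 287, 754]);
translate([382, 273, 0]) cube([480, 287, 29]);
translate([382, 273, 327]) cube([480, 287, 29]);
translate([382, 273, 654]) cube([480, 287, 29]);


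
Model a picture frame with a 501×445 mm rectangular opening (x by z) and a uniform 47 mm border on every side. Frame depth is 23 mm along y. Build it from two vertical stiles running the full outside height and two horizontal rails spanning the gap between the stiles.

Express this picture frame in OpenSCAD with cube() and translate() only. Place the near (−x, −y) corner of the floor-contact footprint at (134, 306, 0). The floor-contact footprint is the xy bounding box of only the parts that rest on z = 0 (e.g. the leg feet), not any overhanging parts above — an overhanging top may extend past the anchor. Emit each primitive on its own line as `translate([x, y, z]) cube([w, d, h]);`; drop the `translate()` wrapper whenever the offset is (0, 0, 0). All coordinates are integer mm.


translate([134, 306, 0]) cube([47, 23, 539]);
translate([682, 306, 0]) cube([47, 23, 539]);
translate([181, 306, 0]) cube([501, 23, 47]);
translate([181, 306, 492]) cube([501, 23, 47]);


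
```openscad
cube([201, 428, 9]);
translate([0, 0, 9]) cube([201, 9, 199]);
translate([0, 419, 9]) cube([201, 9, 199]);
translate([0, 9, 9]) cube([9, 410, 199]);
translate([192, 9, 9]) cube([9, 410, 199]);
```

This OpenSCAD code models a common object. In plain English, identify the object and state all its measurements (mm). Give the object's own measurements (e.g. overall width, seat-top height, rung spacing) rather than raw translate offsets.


An open-topped rectangular box: outside dimensions 201×428×208 mm, with a uniform wall and base thickness of 9 mm. The base is a full 201×428 slab on the floor; four walls sit on top of the base. The front and back walls (the −y and +y sides) span the full width; the two side walls fit between them.


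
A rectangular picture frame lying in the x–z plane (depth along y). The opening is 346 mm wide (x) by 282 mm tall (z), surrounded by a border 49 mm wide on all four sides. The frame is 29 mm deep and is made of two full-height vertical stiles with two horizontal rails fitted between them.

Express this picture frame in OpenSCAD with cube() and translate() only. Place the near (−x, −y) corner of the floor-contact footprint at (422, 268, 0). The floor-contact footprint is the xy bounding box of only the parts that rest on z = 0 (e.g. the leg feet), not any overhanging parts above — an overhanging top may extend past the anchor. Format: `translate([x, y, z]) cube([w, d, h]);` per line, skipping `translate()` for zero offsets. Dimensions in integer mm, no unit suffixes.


translate([422, 268, 0]) cube([49, 29, 380]);
translate([817, 268, 0]) cube([49, 29, 380]);
translate([471, 268, 0]) cube([346, 29, 49]);
translate([471, 268, 331]) cube([346, 29, 49]);


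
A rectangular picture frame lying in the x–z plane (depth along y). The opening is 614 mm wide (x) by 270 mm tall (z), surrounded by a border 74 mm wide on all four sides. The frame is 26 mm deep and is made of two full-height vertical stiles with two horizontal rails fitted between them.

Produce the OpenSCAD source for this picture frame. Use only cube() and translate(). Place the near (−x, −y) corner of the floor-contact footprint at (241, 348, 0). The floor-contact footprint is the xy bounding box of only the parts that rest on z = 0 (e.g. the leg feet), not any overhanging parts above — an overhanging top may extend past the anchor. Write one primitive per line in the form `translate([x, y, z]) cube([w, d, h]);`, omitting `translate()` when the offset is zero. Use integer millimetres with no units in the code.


translate([241, 348, 0]) cube([74, 26, 418]);
translate([929, 348, 0]) cube([74, 26, 418]);
translate([315, 348, 0]) cube([614, 26, 74]);
translate([315, 348, 344]) cube([614, 26, 74]);


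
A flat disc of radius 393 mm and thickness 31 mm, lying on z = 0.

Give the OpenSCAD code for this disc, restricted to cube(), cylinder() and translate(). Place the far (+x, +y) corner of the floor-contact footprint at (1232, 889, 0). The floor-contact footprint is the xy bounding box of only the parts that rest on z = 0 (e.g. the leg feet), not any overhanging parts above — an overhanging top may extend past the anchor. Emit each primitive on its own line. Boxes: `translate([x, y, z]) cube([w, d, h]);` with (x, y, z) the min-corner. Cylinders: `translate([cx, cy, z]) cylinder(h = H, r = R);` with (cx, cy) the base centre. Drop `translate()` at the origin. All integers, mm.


translate([839, 496, 0]) cylinder(h = 31, r = 393);


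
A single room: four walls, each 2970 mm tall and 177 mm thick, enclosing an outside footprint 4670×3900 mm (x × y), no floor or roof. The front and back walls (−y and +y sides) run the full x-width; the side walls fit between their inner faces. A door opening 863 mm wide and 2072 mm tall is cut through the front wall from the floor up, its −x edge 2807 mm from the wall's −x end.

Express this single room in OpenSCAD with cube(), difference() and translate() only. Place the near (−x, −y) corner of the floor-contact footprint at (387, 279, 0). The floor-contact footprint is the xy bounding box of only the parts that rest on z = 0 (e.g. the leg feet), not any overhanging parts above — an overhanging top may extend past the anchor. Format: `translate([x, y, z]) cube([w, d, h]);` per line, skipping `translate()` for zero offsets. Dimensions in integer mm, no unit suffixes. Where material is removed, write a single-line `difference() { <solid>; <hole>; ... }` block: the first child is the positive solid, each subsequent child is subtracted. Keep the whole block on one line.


difference() { translate([387, 279, 0]) cube([4670, 177, 2970]); translate([3194, 279, 0]) cube([863, 177, 2072]); }
translate([387, 4002, 0]) cube([4670, 177, 2970]);
translate([387, 456, 0]) cube([177, 3546, 2970]);
translate([4880, 456, 0]) cube([177, 3546, 2970]);


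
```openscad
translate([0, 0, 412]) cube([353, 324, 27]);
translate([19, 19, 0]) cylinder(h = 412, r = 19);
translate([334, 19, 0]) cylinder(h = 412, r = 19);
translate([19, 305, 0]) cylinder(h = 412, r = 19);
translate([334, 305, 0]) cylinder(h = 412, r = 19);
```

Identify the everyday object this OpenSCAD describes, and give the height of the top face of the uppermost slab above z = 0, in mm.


A stool. The seat height is 439 mm.

A 353×324×27 slab at z = 412 on four corner cylinders — a stool. The seat top is 412 + 27 = 439 mm.


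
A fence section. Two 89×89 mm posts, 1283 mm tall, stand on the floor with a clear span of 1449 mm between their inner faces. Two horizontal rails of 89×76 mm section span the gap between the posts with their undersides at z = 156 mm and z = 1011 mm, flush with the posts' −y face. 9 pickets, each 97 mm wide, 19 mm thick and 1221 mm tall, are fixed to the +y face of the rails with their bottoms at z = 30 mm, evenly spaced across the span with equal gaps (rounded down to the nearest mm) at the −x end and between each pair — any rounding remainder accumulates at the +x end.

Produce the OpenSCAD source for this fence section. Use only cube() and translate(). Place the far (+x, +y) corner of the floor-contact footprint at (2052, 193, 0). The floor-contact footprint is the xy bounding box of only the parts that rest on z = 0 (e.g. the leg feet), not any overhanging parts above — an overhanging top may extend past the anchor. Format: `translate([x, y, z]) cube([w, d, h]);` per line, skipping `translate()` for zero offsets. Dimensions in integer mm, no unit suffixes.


translate([425, 104, 0]) cube([89, 89, 1283]);
translate([1963, 104, 0]) cube([89, 89, 1283]);
translate([514, 104, 156]) cube([1449, 89, 76]);
translate([514, 104, 1011]) cube([1449, 89, 76]);
translate([571, 193, 30]) cube([97, 19, 1221]);
translate([725, 193, 30]) cube([97, 19, 1221]);
translate([879, 193, 30]) cube([97, 19, 1221]);
translate([1033, 193, 30]) cube([97, 19, 1221]);
translate([1187, 193, 30]) cube([97, 19, 1221]);
translate([1341, 193, 30]) cube([97, 19, 1221]);
translate([1495, 193, 30]) cube([97, 19, 1221]);
translate([1649, 193, 30]) cube([97, 19, 1221]);
translate([1803, 193, 30]) cube([97, 19, 1221]);


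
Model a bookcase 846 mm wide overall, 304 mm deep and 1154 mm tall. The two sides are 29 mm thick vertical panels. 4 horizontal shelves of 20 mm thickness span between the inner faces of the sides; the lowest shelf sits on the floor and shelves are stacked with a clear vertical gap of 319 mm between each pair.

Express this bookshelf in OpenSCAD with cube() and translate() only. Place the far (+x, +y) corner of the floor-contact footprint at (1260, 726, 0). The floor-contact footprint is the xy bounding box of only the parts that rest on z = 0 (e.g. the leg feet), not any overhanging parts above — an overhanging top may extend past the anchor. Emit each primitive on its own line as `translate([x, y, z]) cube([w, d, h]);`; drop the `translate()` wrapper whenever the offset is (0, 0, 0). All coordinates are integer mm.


translate([414, 422, 0]) cube([29, 304, 1154]);
translate([1231, 422, 0]) cube([29, 304, 1154]);
translate([443, 422, 0]) cube([788, 304, 20]);
translate([443, 422, 339]) cube([788, 304, 20]);
translate([443, 422, 678]) cube([788, 304, 20]);
translate([443, 422, 1017]) cube([788, 304, 20]);


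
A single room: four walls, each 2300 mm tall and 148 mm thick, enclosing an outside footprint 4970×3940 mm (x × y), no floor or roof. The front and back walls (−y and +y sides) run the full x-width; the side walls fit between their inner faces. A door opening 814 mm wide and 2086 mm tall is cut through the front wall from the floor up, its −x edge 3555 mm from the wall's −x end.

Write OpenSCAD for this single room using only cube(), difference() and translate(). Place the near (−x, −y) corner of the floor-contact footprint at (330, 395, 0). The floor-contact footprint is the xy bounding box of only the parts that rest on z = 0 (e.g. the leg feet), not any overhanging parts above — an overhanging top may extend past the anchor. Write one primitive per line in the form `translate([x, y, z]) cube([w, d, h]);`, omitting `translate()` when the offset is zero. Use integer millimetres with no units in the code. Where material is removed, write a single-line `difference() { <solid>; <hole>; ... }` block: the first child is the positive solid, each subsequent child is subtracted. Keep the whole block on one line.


difference() { translate([330, 395, 0]) cube([4970, 148, 2300]); translate([3885, 395, 0]) cube([814, 148, 2086]); }
translate([330, 4187, 0]) cube([4970, 148, 2300]);
translate([330, 543, 0]) cube([148, 3644, 2300]);
translate([5152, 543, 0]) cube([148, 3644, 2300]);


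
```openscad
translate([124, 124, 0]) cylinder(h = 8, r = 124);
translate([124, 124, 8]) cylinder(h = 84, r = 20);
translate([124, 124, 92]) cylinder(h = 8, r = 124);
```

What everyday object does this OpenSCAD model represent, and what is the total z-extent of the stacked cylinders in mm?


A spool. The overall height is 100 mm.

Three coaxial cylinders, large–small–large — a spool. Two 8 mm flanges and a 84 mm core give 8 + 84 + 8 = 100 mm.


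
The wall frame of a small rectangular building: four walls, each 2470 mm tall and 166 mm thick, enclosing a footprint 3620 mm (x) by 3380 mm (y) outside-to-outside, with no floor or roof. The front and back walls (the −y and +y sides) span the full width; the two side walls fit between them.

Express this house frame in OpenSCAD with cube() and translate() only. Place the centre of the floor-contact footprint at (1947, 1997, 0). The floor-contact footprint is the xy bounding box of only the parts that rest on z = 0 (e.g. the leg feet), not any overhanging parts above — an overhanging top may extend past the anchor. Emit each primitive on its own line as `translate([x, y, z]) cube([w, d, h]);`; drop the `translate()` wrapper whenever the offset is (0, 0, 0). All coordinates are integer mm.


translate([137, 307, 0]) cube([3620, 166, 2470]);
translate([137, 3521, 0]) cube([3620, 166, 2470]);
translate([137, 473, 0]) cube([166, 3048, 2470]);
translate([3591, 473, 0]) cube([166, 3048, 2470]);
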